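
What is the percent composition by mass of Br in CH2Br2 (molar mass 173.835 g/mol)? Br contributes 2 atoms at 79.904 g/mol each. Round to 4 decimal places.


pct = 100 * (n_elem * M_elem) / M_total
mass_contribution = 2 * 79.904 = 159.808 g/mol
pct = 100 * 159.808 / 173.835
pct = 91.93085397 %, rounded to 4 dp:

91.9309 %


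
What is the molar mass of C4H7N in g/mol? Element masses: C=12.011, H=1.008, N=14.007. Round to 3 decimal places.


M = sum(count * atomic_mass) over atoms.
M = 4*12.011 + 7*1.008 + 1*14.007
M = 48.044 + 7.056 + 14.007
M = 69.107 g/mol, rounded to 3 dp:

69.107 g/mol


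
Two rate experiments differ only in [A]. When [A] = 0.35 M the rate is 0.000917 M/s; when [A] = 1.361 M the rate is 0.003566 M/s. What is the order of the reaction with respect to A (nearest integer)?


Rate is proportional to [A]^n, so rate2/rate1 = ([A]2/[A]1)^n. Take logs to solve for n.
rate2/rate1 = 0.003566 / 0.000917 = 3.8888
[A]2/[A]1 = 1.361 / 0.35 = 3.8886
n = ln(3.8888) / ln(3.8886) = 1.0
Nearest integer order:

1


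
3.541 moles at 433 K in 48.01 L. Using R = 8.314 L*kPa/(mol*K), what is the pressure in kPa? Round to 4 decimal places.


PV = nRT, solve for P = nRT / V.
nRT = 3.541 * 8.314 * 433 = 12747.4654
P = 12747.4654 / 48.01
P = 265.51687982 kPa, rounded to 4 dp:

265.5169 kPa


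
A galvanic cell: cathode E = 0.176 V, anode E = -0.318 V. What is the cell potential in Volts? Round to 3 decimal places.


Standard cell potential: E_cell = E_cathode - E_anode.
E_cell = 0.176 - (-0.318)
E_cell = 0.494 V, rounded to 3 dp:

0.494 V


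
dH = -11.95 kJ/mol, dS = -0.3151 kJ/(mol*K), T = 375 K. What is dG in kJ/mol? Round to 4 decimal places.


Gibbs: dG = dH - T*dS (consistent units, dS already in kJ/(mol*K)).
T*dS = 375 * -0.3151 = -118.1625
dG = -11.95 - (-118.1625)
dG = 106.2125 kJ/mol, rounded to 4 dp:

106.2125 kJ/mol


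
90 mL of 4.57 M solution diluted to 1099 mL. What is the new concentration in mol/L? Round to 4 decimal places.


Dilution: M1*V1 = M2*V2, solve for M2.
M2 = M1*V1 / V2
M2 = 4.57 * 90 / 1099
M2 = 411.3 / 1099
M2 = 0.37424932 mol/L, rounded to 4 dp:

0.3742 mol/L


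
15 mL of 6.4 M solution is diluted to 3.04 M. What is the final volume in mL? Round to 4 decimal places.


Dilution: M1*V1 = M2*V2, solve for V2.
V2 = M1*V1 / M2
V2 = 6.4 * 15 / 3.04
V2 = 96.0 / 3.04
V2 = 31.57894737 mL, rounded to 4 dp:

31.5789 mL


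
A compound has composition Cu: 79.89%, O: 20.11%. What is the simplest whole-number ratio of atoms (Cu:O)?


Assume 100 g of compound, divide each mass% by atomic mass to get moles, then normalize by the smallest to get a raw atom ratio.
Moles per 100 g: Cu: 79.89/63.546 = 1.2572, O: 20.11/15.999 = 1.257
Raw ratio (divide by min = 1.257): Cu: 1.0, O: 1.0
Multiply by 1 to clear fractions: Cu: 1.0 ~= 1, O: 1.0 ~= 1
Reduce by GCD to get the simplest whole-number ratio:

1:1


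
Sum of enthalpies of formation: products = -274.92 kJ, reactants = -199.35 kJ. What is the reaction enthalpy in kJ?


dH_rxn = sum(dH_f products) - sum(dH_f reactants)
dH_rxn = -274.92 - (-199.35)
dH_rxn = -75.57 kJ:

-75.57 kJ


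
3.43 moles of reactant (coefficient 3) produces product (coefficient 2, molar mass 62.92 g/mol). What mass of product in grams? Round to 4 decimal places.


Use the coefficient ratio to convert reactant moles to product moles, then multiply by the product's molar mass.
moles_P = moles_R * (coeff_P / coeff_R) = 3.43 * (2/3) = 2.286667
mass_P = moles_P * M_P = 2.286667 * 62.92
mass_P = 143.87708764 g, rounded to 4 dp:

143.8771 g


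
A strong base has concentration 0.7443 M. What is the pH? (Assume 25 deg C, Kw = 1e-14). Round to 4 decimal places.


A strong base dissociates completely, so [OH-] equals the given concentration.
pOH = -log10([OH-]) = -log10(0.7443) = 0.128252
pH = 14 - pOH = 14 - 0.128252
pH = 13.871748, rounded to 4 dp:

13.8717


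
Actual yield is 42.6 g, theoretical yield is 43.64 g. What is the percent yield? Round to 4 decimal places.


% yield = 100 * actual / theoretical
% yield = 100 * 42.6 / 43.64
% yield = 97.61686526 %, rounded to 4 dp:

97.6169 %


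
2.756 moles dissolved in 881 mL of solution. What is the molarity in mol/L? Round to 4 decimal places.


Convert volume to liters: V_L = V_mL / 1000.
V_L = 881 / 1000 = 0.881 L
M = n / V_L = 2.756 / 0.881
M = 3.12826334 mol/L, rounded to 4 dp:

3.1283 mol/L


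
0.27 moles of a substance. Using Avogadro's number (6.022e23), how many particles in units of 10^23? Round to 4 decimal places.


N = n * NA, then divide by 1e23 for the requested units.
N / 1e23 = n * 6.022
N / 1e23 = 0.27 * 6.022
N / 1e23 = 1.62594, rounded to 4 dp:

1.6259


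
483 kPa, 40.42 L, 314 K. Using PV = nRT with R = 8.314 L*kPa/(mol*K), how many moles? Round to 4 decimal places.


PV = nRT, solve for n = PV / (RT).
PV = 483 * 40.42 = 19522.86
RT = 8.314 * 314 = 2610.596
n = 19522.86 / 2610.596
n = 7.4783153 mol, rounded to 4 dp:

7.4783 mol


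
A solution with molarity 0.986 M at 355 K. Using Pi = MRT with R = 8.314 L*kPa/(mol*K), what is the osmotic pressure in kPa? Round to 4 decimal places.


Osmotic pressure (van't Hoff): Pi = M*R*T.
RT = 8.314 * 355 = 2951.47
Pi = 0.986 * 2951.47
Pi = 2910.14942 kPa, rounded to 4 dp:

2910.1494 kPa


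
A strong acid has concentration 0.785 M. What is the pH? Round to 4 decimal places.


A strong acid dissociates completely, so [H+] equals the given concentration.
pH = -log10([H+]) = -log10(0.785)
pH = 0.10513034, rounded to 4 dp:

0.1051


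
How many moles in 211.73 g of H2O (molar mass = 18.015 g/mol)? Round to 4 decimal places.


n = mass / M
n = 211.73 / 18.015
n = 11.75298362 mol, rounded to 4 dp:

11.7530 mol


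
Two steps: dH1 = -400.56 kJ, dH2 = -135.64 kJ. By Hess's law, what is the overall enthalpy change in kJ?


Hess's law: enthalpy is a state function, so add the step enthalpies.
dH_total = dH1 + dH2 = -400.56 + (-135.64)
dH_total = -536.2 kJ:

-536.20 kJ


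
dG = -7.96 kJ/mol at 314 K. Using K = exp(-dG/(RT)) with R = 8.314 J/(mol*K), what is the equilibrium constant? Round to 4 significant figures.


dG is in kJ/mol; multiply by 1000 to match R in J/(mol*K).
RT = 8.314 * 314 = 2610.596 J/mol
exponent = -dG*1000 / (RT) = -(-7.96*1000) / 2610.596 = 3.04911216
K = exp(3.04911216)
K = 21.096606, rounded to 4 significant figures:

21.10


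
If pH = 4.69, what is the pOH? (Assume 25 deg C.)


At 25 deg C, pH + pOH = 14.
pOH = 14 - pH = 14 - 4.69
pOH = 9.31:

9.31


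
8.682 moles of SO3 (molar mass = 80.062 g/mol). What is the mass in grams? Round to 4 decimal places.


mass = n * M
mass = 8.682 * 80.062
mass = 695.098284 g, rounded to 4 dp:

695.0983 g


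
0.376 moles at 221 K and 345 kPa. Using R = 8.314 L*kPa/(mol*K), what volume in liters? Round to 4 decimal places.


PV = nRT, solve for V = nRT / P.
nRT = 0.376 * 8.314 * 221 = 690.8601
V = 690.8601 / 345
V = 2.00249304 L, rounded to 4 dp:

2.0025 L


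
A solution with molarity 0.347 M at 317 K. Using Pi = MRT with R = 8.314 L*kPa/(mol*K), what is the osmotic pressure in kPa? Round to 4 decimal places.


Osmotic pressure (van't Hoff): Pi = M*R*T.
RT = 8.314 * 317 = 2635.538
Pi = 0.347 * 2635.538
Pi = 914.531686 kPa, rounded to 4 dp:

914.5317 kPa


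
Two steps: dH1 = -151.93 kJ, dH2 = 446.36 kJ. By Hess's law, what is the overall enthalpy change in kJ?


Hess's law: enthalpy is a state function, so add the step enthalpies.
dH_total = dH1 + dH2 = -151.93 + (446.36)
dH_total = 294.43 kJ:

294.43 kJ


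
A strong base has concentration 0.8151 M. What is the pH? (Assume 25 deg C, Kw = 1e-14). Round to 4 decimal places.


A strong base dissociates completely, so [OH-] equals the given concentration.
pOH = -log10([OH-]) = -log10(0.8151) = 0.088789
pH = 14 - pOH = 14 - 0.088789
pH = 13.911211, rounded to 4 dp:

13.9112


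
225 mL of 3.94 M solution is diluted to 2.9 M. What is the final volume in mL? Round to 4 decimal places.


Dilution: M1*V1 = M2*V2, solve for V2.
V2 = M1*V1 / M2
V2 = 3.94 * 225 / 2.9
V2 = 886.5 / 2.9
V2 = 305.68965517 mL, rounded to 4 dp:

305.6897 mL


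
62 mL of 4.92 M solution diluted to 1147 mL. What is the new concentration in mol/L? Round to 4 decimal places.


Dilution: M1*V1 = M2*V2, solve for M2.
M2 = M1*V1 / V2
M2 = 4.92 * 62 / 1147
M2 = 305.04 / 1147
M2 = 0.26594595 mol/L, rounded to 4 dp:

0.2659 mol/L


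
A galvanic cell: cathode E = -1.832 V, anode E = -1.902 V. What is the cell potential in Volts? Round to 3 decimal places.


Standard cell potential: E_cell = E_cathode - E_anode.
E_cell = -1.832 - (-1.902)
E_cell = 0.07 V, rounded to 3 dp:

0.070 V


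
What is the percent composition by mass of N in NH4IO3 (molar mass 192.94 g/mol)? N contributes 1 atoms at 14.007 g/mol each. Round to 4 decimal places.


pct = 100 * (n_elem * M_elem) / M_total
mass_contribution = 1 * 14.007 = 14.007 g/mol
pct = 100 * 14.007 / 192.94
pct = 7.25976988 %, rounded to 4 dp:

7.2598 %


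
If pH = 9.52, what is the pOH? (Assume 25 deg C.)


At 25 deg C, pH + pOH = 14.
pOH = 14 - pH = 14 - 9.52
pOH = 4.48:

4.48


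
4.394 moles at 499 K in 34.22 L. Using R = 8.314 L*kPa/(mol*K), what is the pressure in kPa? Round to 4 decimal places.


PV = nRT, solve for P = nRT / V.
nRT = 4.394 * 8.314 * 499 = 18229.3263
P = 18229.3263 / 34.22
P = 532.7097107 kPa, rounded to 4 dp:

532.7097 kPa


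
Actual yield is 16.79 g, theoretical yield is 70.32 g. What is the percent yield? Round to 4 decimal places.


% yield = 100 * actual / theoretical
% yield = 100 * 16.79 / 70.32
% yield = 23.87656428 %, rounded to 4 dp:

23.8766 %


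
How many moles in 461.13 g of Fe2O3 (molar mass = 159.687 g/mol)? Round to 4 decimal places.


n = mass / M
n = 461.13 / 159.687
n = 2.88771159 mol, rounded to 4 dp:

2.8877 mol


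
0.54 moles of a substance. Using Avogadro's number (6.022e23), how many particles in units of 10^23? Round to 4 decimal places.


N = n * NA, then divide by 1e23 for the requested units.
N / 1e23 = n * 6.022
N / 1e23 = 0.54 * 6.022
N / 1e23 = 3.25188, rounded to 4 dp:

3.2519


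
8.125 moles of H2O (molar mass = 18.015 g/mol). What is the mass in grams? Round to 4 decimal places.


mass = n * M
mass = 8.125 * 18.015
mass = 146.371875 g, rounded to 4 dp:

146.3719 g


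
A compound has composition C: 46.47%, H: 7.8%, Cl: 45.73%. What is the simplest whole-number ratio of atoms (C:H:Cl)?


Assume 100 g of compound, divide each mass% by atomic mass to get moles, then normalize by the smallest to get a raw atom ratio.
Moles per 100 g: C: 46.47/12.011 = 3.869, H: 7.8/1.008 = 7.7381, Cl: 45.73/35.453 = 1.2899
Raw ratio (divide by min = 1.2899): C: 2.999, H: 5.999, Cl: 1.0
Multiply by 1 to clear fractions: C: 2.999 ~= 3, H: 5.999 ~= 6, Cl: 1.0 ~= 1
Reduce by GCD to get the simplest whole-number ratio:

3:6:1


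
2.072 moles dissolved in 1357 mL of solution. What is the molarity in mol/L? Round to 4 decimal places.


Convert volume to liters: V_L = V_mL / 1000.
V_L = 1357 / 1000 = 1.357 L
M = n / V_L = 2.072 / 1.357
M = 1.52689757 mol/L, rounded to 4 dp:

1.5269 mol/L


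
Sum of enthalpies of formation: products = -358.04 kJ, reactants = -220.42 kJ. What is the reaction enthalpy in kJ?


dH_rxn = sum(dH_f products) - sum(dH_f reactants)
dH_rxn = -358.04 - (-220.42)
dH_rxn = -137.62 kJ:

-137.62 kJ


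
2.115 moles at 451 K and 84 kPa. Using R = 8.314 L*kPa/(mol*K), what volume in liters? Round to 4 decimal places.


PV = nRT, solve for V = nRT / P.
nRT = 2.115 * 8.314 * 451 = 7930.4336
V = 7930.4336 / 84
V = 94.40992381 L, rounded to 4 dp:

94.4099 L


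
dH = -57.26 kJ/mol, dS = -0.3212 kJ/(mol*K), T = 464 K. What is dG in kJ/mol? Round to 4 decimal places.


Gibbs: dG = dH - T*dS (consistent units, dS already in kJ/(mol*K)).
T*dS = 464 * -0.3212 = -149.0368
dG = -57.26 - (-149.0368)
dG = 91.7768 kJ/mol, rounded to 4 dp:

91.7768 kJ/mol


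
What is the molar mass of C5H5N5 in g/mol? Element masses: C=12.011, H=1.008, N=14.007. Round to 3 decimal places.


M = sum(count * atomic_mass) over atoms.
M = 5*12.011 + 5*1.008 + 5*14.007
M = 60.055 + 5.04 + 70.035
M = 135.13 g/mol, rounded to 3 dp:

135.130 g/mol


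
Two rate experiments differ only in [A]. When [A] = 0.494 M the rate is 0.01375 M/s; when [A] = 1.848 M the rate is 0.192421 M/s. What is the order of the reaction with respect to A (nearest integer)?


Rate is proportional to [A]^n, so rate2/rate1 = ([A]2/[A]1)^n. Take logs to solve for n.
rate2/rate1 = 0.192421 / 0.01375 = 13.9943
[A]2/[A]1 = 1.848 / 0.494 = 3.7409
n = ln(13.9943) / ln(3.7409) = 2.0
Nearest integer order:

2


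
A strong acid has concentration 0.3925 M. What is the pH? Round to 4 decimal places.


A strong acid dissociates completely, so [H+] equals the given concentration.
pH = -log10([H+]) = -log10(0.3925)
pH = 0.40616034, rounded to 4 dp:

0.4062


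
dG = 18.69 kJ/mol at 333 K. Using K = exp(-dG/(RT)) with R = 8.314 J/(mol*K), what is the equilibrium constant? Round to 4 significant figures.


dG is in kJ/mol; multiply by 1000 to match R in J/(mol*K).
RT = 8.314 * 333 = 2768.562 J/mol
exponent = -dG*1000 / (RT) = -(18.69*1000) / 2768.562 = -6.75079698
K = exp(-6.75079698)
K = 0.0011699468, rounded to 4 significant figures:

0.001170


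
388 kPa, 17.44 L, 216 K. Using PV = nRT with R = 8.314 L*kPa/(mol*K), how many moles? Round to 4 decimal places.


PV = nRT, solve for n = PV / (RT).
PV = 388 * 17.44 = 6766.72
RT = 8.314 * 216 = 1795.824
n = 6766.72 / 1795.824
n = 3.76803072 mol, rounded to 4 dp:

3.7680 mol


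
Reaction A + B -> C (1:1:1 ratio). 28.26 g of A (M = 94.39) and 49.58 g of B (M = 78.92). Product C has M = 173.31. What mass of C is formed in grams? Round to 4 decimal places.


Find moles of each reactant; the smaller value is the limiting reagent in a 1:1:1 reaction, so moles_C equals moles of the limiter.
n_A = mass_A / M_A = 28.26 / 94.39 = 0.299396 mol
n_B = mass_B / M_B = 49.58 / 78.92 = 0.628231 mol
Limiting reagent: A (smaller), n_limiting = 0.299396 mol
mass_C = n_limiting * M_C = 0.299396 * 173.31
mass_C = 51.88832076 g, rounded to 4 dp:

51.8883 g


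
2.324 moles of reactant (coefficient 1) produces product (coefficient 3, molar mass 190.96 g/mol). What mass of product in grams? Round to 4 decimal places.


Use the coefficient ratio to convert reactant moles to product moles, then multiply by the product's molar mass.
moles_P = moles_R * (coeff_P / coeff_R) = 2.324 * (3/1) = 6.972
mass_P = moles_P * M_P = 6.972 * 190.96
mass_P = 1331.37312 g, rounded to 4 dp:

1331.3731 g


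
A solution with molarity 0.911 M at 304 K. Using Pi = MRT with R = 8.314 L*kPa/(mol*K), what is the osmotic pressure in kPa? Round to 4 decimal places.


Osmotic pressure (van't Hoff): Pi = M*R*T.
RT = 8.314 * 304 = 2527.456
Pi = 0.911 * 2527.456
Pi = 2302.512416 kPa, rounded to 4 dp:

2302.5124 kPa


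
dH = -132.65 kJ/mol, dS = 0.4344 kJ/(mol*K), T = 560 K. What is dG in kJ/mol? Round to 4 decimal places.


Gibbs: dG = dH - T*dS (consistent units, dS already in kJ/(mol*K)).
T*dS = 560 * 0.4344 = 243.264
dG = -132.65 - (243.264)
dG = -375.914 kJ/mol, rounded to 4 dp:

-375.9140 kJ/mol


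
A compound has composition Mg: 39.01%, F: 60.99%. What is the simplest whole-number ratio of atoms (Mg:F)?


Assume 100 g of compound, divide each mass% by atomic mass to get moles, then normalize by the smallest to get a raw atom ratio.
Moles per 100 g: Mg: 39.01/24.305 = 1.605, F: 60.99/18.998 = 3.2103
Raw ratio (divide by min = 1.605): Mg: 1.0, F: 2.0
Multiply by 1 to clear fractions: Mg: 1.0 ~= 1, F: 2.0 ~= 2
Reduce by GCD to get the simplest whole-number ratio:

1:2


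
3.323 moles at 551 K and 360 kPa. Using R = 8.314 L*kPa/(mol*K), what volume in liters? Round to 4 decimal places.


PV = nRT, solve for V = nRT / P.
nRT = 3.323 * 8.314 * 551 = 15222.7095
V = 15222.7095 / 360
V = 42.28530417 L, rounded to 4 dp:

42.2853 L


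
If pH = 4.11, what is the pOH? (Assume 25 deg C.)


At 25 deg C, pH + pOH = 14.
pOH = 14 - pH = 14 - 4.11
pOH = 9.89:

9.89


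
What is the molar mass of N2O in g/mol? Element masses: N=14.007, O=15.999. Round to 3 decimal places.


M = sum(count * atomic_mass) over atoms.
M = 2*14.007 + 1*15.999
M = 28.014 + 15.999
M = 44.013 g/mol, rounded to 3 dp:

44.013 g/mol


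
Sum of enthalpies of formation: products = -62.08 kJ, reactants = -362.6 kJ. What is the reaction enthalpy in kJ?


dH_rxn = sum(dH_f products) - sum(dH_f reactants)
dH_rxn = -62.08 - (-362.6)
dH_rxn = 300.52 kJ:

300.52 kJ


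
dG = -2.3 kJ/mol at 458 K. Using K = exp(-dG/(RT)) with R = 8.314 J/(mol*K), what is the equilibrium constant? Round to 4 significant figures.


dG is in kJ/mol; multiply by 1000 to match R in J/(mol*K).
RT = 8.314 * 458 = 3807.812 J/mol
exponent = -dG*1000 / (RT) = -(-2.3*1000) / 3807.812 = 0.60402142
K = exp(0.60402142)
K = 1.8294611, rounded to 4 significant figures:

1.829


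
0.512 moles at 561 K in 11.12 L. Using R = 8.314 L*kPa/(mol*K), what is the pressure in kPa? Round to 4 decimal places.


PV = nRT, solve for P = nRT / V.
nRT = 0.512 * 8.314 * 561 = 2388.0468
P = 2388.0468 / 11.12
P = 214.75241007 kPa, rounded to 4 dp:

214.7524 kPa


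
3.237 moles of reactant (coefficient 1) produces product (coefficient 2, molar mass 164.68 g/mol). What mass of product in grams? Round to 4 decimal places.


Use the coefficient ratio to convert reactant moles to product moles, then multiply by the product's molar mass.
moles_P = moles_R * (coeff_P / coeff_R) = 3.237 * (2/1) = 6.474
mass_P = moles_P * M_P = 6.474 * 164.68
mass_P = 1066.13832 g, rounded to 4 dp:

1066.1383 g


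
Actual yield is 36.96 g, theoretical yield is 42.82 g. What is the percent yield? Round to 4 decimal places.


% yield = 100 * actual / theoretical
% yield = 100 * 36.96 / 42.82
% yield = 86.31480617 %, rounded to 4 dp:

86.3148 %


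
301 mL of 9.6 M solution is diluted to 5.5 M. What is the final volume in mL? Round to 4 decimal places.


Dilution: M1*V1 = M2*V2, solve for V2.
V2 = M1*V1 / M2
V2 = 9.6 * 301 / 5.5
V2 = 2889.6 / 5.5
V2 = 525.38181818 mL, rounded to 4 dp:

525.3818 mL


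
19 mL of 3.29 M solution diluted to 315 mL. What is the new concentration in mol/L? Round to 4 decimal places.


Dilution: M1*V1 = M2*V2, solve for M2.
M2 = M1*V1 / V2
M2 = 3.29 * 19 / 315
M2 = 62.51 / 315
M2 = 0.19844444 mol/L, rounded to 4 dp:

0.1984 mol/L


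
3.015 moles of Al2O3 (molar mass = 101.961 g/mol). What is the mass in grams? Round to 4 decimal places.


mass = n * M
mass = 3.015 * 101.961
mass = 307.412415 g, rounded to 4 dp:

307.4124 g


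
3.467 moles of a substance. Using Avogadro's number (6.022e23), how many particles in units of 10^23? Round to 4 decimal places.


N = n * NA, then divide by 1e23 for the requested units.
N / 1e23 = n * 6.022
N / 1e23 = 3.467 * 6.022
N / 1e23 = 20.878274, rounded to 4 dp:

20.8783


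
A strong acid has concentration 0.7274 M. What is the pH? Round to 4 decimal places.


A strong acid dissociates completely, so [H+] equals the given concentration.
pH = -log10([H+]) = -log10(0.7274)
pH = 0.1382267, rounded to 4 dp:

0.1382


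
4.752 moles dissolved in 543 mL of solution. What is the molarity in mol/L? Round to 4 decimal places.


Convert volume to liters: V_L = V_mL / 1000.
V_L = 543 / 1000 = 0.543 L
M = n / V_L = 4.752 / 0.543
M = 8.75138122 mol/L, rounded to 4 dp:

8.7514 mol/L


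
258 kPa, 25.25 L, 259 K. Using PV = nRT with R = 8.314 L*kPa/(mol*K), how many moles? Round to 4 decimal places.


PV = nRT, solve for n = PV / (RT).
PV = 258 * 25.25 = 6514.5
RT = 8.314 * 259 = 2153.326
n = 6514.5 / 2153.326
n = 3.0253199 mol, rounded to 4 dp:

3.0253 mol


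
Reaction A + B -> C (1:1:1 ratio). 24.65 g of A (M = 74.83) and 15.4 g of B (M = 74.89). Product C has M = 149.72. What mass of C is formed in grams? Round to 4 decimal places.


Find moles of each reactant; the smaller value is the limiting reagent in a 1:1:1 reaction, so moles_C equals moles of the limiter.
n_A = mass_A / M_A = 24.65 / 74.83 = 0.329413 mol
n_B = mass_B / M_B = 15.4 / 74.89 = 0.205635 mol
Limiting reagent: B (smaller), n_limiting = 0.205635 mol
mass_C = n_limiting * M_C = 0.205635 * 149.72
mass_C = 30.7876722 g, rounded to 4 dp:

30.7877 g


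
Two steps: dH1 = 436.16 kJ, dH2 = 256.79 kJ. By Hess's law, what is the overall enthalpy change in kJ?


Hess's law: enthalpy is a state function, so add the step enthalpies.
dH_total = dH1 + dH2 = 436.16 + (256.79)
dH_total = 692.95 kJ:

692.95 kJ


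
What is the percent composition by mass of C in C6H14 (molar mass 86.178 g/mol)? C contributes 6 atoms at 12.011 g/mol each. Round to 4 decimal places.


pct = 100 * (n_elem * M_elem) / M_total
mass_contribution = 6 * 12.011 = 72.066 g/mol
pct = 100 * 72.066 / 86.178
pct = 83.62459096 %, rounded to 4 dp:

83.6246 %


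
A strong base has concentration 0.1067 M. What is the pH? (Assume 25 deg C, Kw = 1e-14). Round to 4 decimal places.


A strong base dissociates completely, so [OH-] equals the given concentration.
pOH = -log10([OH-]) = -log10(0.1067) = 0.971836
pH = 14 - pOH = 14 - 0.971836
pH = 13.028164, rounded to 4 dp:

13.0282


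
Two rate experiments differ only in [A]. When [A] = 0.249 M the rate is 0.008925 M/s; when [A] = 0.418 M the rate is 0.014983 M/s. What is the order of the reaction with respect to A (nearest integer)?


Rate is proportional to [A]^n, so rate2/rate1 = ([A]2/[A]1)^n. Take logs to solve for n.
rate2/rate1 = 0.014983 / 0.008925 = 1.6788
[A]2/[A]1 = 0.418 / 0.249 = 1.6787
n = ln(1.6788) / ln(1.6787) = 1.0
Nearest integer order:

1


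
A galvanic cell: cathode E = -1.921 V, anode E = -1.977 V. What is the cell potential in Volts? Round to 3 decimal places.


Standard cell potential: E_cell = E_cathode - E_anode.
E_cell = -1.921 - (-1.977)
E_cell = 0.056 V, rounded to 3 dp:

0.056 V


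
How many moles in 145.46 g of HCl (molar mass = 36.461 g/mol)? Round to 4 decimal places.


n = mass / M
n = 145.46 / 36.461
n = 3.9894682 mol, rounded to 4 dp:

3.9895 mol


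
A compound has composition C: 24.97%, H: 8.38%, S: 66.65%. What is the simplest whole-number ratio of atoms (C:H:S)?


Assume 100 g of compound, divide each mass% by atomic mass to get moles, then normalize by the smallest to get a raw atom ratio.
Moles per 100 g: C: 24.97/12.011 = 2.0789, H: 8.38/1.008 = 8.3135, S: 66.65/32.065 = 2.0786
Raw ratio (divide by min = 2.0786): C: 1.0, H: 4.0, S: 1.0
Multiply by 1 to clear fractions: C: 1.0 ~= 1, H: 4.0 ~= 4, S: 1.0 ~= 1
Reduce by GCD to get the simplest whole-number ratio:

1:4:1


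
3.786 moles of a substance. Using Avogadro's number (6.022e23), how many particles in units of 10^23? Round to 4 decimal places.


N = n * NA, then divide by 1e23 for the requested units.
N / 1e23 = n * 6.022
N / 1e23 = 3.786 * 6.022
N / 1e23 = 22.799292, rounded to 4 dp:

22.7993


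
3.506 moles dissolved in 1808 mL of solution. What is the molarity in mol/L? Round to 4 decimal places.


Convert volume to liters: V_L = V_mL / 1000.
V_L = 1808 / 1000 = 1.808 L
M = n / V_L = 3.506 / 1.808
M = 1.93915929 mol/L, rounded to 4 dp:

1.9392 mol/L


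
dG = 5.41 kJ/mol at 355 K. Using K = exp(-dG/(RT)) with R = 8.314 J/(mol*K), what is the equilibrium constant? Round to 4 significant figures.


dG is in kJ/mol; multiply by 1000 to match R in J/(mol*K).
RT = 8.314 * 355 = 2951.47 J/mol
exponent = -dG*1000 / (RT) = -(5.41*1000) / 2951.47 = -1.83298492
K = exp(-1.83298492)
K = 0.15993546, rounded to 4 significant figures:

0.1599


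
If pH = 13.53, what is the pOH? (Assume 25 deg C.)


At 25 deg C, pH + pOH = 14.
pOH = 14 - pH = 14 - 13.53
pOH = 0.47:

0.47


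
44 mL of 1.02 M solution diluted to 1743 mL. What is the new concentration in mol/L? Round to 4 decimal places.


Dilution: M1*V1 = M2*V2, solve for M2.
M2 = M1*V1 / V2
M2 = 1.02 * 44 / 1743
M2 = 44.88 / 1743
M2 = 0.02574871 mol/L, rounded to 4 dp:

0.0257 mol/L


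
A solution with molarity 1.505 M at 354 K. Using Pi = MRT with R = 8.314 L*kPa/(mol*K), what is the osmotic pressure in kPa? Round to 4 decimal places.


Osmotic pressure (van't Hoff): Pi = M*R*T.
RT = 8.314 * 354 = 2943.156
Pi = 1.505 * 2943.156
Pi = 4429.44978 kPa, rounded to 4 dp:

4429.4498 kPa


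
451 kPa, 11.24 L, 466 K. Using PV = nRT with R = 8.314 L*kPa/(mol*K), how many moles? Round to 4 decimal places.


PV = nRT, solve for n = PV / (RT).
PV = 451 * 11.24 = 5069.24
RT = 8.314 * 466 = 3874.324
n = 5069.24 / 3874.324
n = 1.30841922 mol, rounded to 4 dp:

1.3084 mol


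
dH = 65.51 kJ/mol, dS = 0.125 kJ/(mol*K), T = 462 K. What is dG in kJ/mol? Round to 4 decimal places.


Gibbs: dG = dH - T*dS (consistent units, dS already in kJ/(mol*K)).
T*dS = 462 * 0.125 = 57.75
dG = 65.51 - (57.75)
dG = 7.76 kJ/mol, rounded to 4 dp:

7.7600 kJ/mol


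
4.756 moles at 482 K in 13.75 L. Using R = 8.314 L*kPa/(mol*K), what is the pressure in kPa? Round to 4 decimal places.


PV = nRT, solve for P = nRT / V.
nRT = 4.756 * 8.314 * 482 = 19058.9471
P = 19058.9471 / 13.75
P = 1386.10524364 kPa, rounded to 4 dp:

1386.1052 kPa


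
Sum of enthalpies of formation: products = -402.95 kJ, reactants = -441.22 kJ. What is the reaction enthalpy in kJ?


dH_rxn = sum(dH_f products) - sum(dH_f reactants)
dH_rxn = -402.95 - (-441.22)
dH_rxn = 38.27 kJ:

38.27 kJ


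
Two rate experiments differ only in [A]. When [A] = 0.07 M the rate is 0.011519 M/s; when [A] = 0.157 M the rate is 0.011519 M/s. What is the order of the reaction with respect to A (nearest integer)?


Rate is proportional to [A]^n, so rate2/rate1 = ([A]2/[A]1)^n. Take logs to solve for n.
rate2/rate1 = 0.011519 / 0.011519 = 1.0
[A]2/[A]1 = 0.157 / 0.07 = 2.2429
n = ln(1.0) / ln(2.2429) = 0.0
Nearest integer order:

0


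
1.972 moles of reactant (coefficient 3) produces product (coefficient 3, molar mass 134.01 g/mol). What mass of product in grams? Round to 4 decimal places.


Use the coefficient ratio to convert reactant moles to product moles, then multiply by the product's molar mass.
moles_P = moles_R * (coeff_P / coeff_R) = 1.972 * (3/3) = 1.972
mass_P = moles_P * M_P = 1.972 * 134.01
mass_P = 264.26772 g, rounded to 4 dp:

264.2677 g


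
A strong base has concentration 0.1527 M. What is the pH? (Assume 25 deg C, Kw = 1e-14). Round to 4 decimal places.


A strong base dissociates completely, so [OH-] equals the given concentration.
pOH = -log10([OH-]) = -log10(0.1527) = 0.816161
pH = 14 - pOH = 14 - 0.816161
pH = 13.183839, rounded to 4 dp:

13.1838


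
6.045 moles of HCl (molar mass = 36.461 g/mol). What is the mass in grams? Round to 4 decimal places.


mass = n * M
mass = 6.045 * 36.461
mass = 220.406745 g, rounded to 4 dp:

220.4067 g


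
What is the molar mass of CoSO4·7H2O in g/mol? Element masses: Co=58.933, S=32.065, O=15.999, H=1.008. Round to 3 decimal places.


M = sum(count * atomic_mass) over atoms.
M = 1*58.933 + 1*32.065 + 11*15.999 + 14*1.008
M = 58.933 + 32.065 + 175.989 + 14.112
M = 281.099 g/mol, rounded to 3 dp:

281.099 g/mol


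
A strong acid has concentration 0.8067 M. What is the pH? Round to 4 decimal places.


A strong acid dissociates completely, so [H+] equals the given concentration.
pH = -log10([H+]) = -log10(0.8067)
pH = 0.09328794, rounded to 4 dp:

0.0933


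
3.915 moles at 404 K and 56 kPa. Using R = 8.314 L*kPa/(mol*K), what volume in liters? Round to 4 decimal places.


PV = nRT, solve for V = nRT / P.
nRT = 3.915 * 8.314 * 404 = 13149.9212
V = 13149.9212 / 56
V = 234.82002143 L, rounded to 4 dp:

234.8200 L


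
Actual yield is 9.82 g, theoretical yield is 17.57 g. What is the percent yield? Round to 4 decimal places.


% yield = 100 * actual / theoretical
% yield = 100 * 9.82 / 17.57
% yield = 55.89072282 %, rounded to 4 dp:

55.8907 %


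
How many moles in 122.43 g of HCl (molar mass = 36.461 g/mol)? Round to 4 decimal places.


n = mass / M
n = 122.43 / 36.461
n = 3.3578344 mol, rounded to 4 dp:

3.3578 mol


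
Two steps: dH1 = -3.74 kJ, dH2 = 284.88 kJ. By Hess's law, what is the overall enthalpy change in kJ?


Hess's law: enthalpy is a state function, so add the step enthalpies.
dH_total = dH1 + dH2 = -3.74 + (284.88)
dH_total = 281.14 kJ:

281.14 kJ


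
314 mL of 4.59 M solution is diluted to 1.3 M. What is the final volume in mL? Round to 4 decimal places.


Dilution: M1*V1 = M2*V2, solve for V2.
V2 = M1*V1 / M2
V2 = 4.59 * 314 / 1.3
V2 = 1441.26 / 1.3
V2 = 1108.66153846 mL, rounded to 4 dp:

1108.6615 mL


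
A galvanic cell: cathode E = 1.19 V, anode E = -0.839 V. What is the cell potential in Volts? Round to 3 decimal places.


Standard cell potential: E_cell = E_cathode - E_anode.
E_cell = 1.19 - (-0.839)
E_cell = 2.029 V, rounded to 3 dp:

2.029 V


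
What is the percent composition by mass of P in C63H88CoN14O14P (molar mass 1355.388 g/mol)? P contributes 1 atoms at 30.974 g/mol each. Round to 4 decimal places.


pct = 100 * (n_elem * M_elem) / M_total
mass_contribution = 1 * 30.974 = 30.974 g/mol
pct = 100 * 30.974 / 1355.388
pct = 2.28524968 %, rounded to 4 dp:

2.2852 %


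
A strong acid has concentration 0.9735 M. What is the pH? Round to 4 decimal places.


A strong acid dissociates completely, so [H+] equals the given concentration.
pH = -log10([H+]) = -log10(0.9735)
pH = 0.01166404, rounded to 4 dp:

0.0117


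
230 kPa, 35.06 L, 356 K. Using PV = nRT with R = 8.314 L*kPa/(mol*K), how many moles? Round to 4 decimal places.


PV = nRT, solve for n = PV / (RT).
PV = 230 * 35.06 = 8063.8
RT = 8.314 * 356 = 2959.784
n = 8063.8 / 2959.784
n = 2.72445557 mol, rounded to 4 dp:

2.7245 mol


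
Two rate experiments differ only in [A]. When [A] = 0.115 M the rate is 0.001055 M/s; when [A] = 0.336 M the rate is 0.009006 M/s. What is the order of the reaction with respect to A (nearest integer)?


Rate is proportional to [A]^n, so rate2/rate1 = ([A]2/[A]1)^n. Take logs to solve for n.
rate2/rate1 = 0.009006 / 0.001055 = 8.5365
[A]2/[A]1 = 0.336 / 0.115 = 2.9217
n = ln(8.5365) / ln(2.9217) = 2.0
Nearest integer order:

2


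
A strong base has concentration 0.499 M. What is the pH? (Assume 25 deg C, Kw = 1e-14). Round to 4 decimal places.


A strong base dissociates completely, so [OH-] equals the given concentration.
pOH = -log10([OH-]) = -log10(0.499) = 0.301899
pH = 14 - pOH = 14 - 0.301899
pH = 13.698101, rounded to 4 dp:

13.6981


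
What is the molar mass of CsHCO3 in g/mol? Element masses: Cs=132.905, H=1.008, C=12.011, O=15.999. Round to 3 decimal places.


M = sum(count * atomic_mass) over atoms.
M = 1*132.905 + 1*1.008 + 1*12.011 + 3*15.999
M = 132.905 + 1.008 + 12.011 + 47.997
M = 193.921 g/mol, rounded to 3 dp:

193.921 g/mol


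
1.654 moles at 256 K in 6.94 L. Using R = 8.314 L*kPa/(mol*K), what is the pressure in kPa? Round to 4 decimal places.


PV = nRT, solve for P = nRT / V.
nRT = 1.654 * 8.314 * 256 = 3520.3471
P = 3520.3471 / 6.94
P = 507.25462536 kPa, rounded to 4 dp:

507.2546 kPa


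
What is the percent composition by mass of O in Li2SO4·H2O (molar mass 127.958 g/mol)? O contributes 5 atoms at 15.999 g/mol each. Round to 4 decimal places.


pct = 100 * (n_elem * M_elem) / M_total
mass_contribution = 5 * 15.999 = 79.995 g/mol
pct = 100 * 79.995 / 127.958
pct = 62.51660701 %, rounded to 4 dp:

62.5166 %


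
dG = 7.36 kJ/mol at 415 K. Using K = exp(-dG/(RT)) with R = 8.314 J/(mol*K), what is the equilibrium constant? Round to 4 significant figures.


dG is in kJ/mol; multiply by 1000 to match R in J/(mol*K).
RT = 8.314 * 415 = 3450.31 J/mol
exponent = -dG*1000 / (RT) = -(7.36*1000) / 3450.31 = -2.13314166
K = exp(-2.13314166)
K = 0.11846453, rounded to 4 significant figures:

0.1185


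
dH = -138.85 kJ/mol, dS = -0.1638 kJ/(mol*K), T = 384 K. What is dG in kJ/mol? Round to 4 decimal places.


Gibbs: dG = dH - T*dS (consistent units, dS already in kJ/(mol*K)).
T*dS = 384 * -0.1638 = -62.8992
dG = -138.85 - (-62.8992)
dG = -75.9508 kJ/mol, rounded to 4 dp:

-75.9508 kJ/mol


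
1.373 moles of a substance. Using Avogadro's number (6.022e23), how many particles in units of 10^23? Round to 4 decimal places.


N = n * NA, then divide by 1e23 for the requested units.
N / 1e23 = n * 6.022
N / 1e23 = 1.373 * 6.022
N / 1e23 = 8.268206, rounded to 4 dp:

8.2682


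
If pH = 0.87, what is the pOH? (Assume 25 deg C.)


At 25 deg C, pH + pOH = 14.
pOH = 14 - pH = 14 - 0.87
pOH = 13.13:

13.13


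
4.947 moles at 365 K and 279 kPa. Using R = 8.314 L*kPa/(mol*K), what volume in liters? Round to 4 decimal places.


PV = nRT, solve for V = nRT / P.
nRT = 4.947 * 8.314 * 365 = 15012.2157
V = 15012.2157 / 279
V = 53.80722473 L, rounded to 4 dp:

53.8072 L


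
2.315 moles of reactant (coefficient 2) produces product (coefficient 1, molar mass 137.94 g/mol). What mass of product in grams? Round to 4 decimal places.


Use the coefficient ratio to convert reactant moles to product moles, then multiply by the product's molar mass.
moles_P = moles_R * (coeff_P / coeff_R) = 2.315 * (1/2) = 1.1575
mass_P = moles_P * M_P = 1.1575 * 137.94
mass_P = 159.66555 g, rounded to 4 dp:

159.6656 g


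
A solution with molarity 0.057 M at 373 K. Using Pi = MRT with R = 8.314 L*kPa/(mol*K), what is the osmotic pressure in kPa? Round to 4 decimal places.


Osmotic pressure (van't Hoff): Pi = M*R*T.
RT = 8.314 * 373 = 3101.122
Pi = 0.057 * 3101.122
Pi = 176.763954 kPa, rounded to 4 dp:

176.7640 kPa


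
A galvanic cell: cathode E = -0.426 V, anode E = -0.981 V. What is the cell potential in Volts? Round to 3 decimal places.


Standard cell potential: E_cell = E_cathode - E_anode.
E_cell = -0.426 - (-0.981)
E_cell = 0.555 V, rounded to 3 dp:

0.555 V


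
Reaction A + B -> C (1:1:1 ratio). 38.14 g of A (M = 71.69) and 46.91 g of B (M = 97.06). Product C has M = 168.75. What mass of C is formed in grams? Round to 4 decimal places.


Find moles of each reactant; the smaller value is the limiting reagent in a 1:1:1 reaction, so moles_C equals moles of the limiter.
n_A = mass_A / M_A = 38.14 / 71.69 = 0.532013 mol
n_B = mass_B / M_B = 46.91 / 97.06 = 0.483309 mol
Limiting reagent: B (smaller), n_limiting = 0.483309 mol
mass_C = n_limiting * M_C = 0.483309 * 168.75
mass_C = 81.55839375 g, rounded to 4 dp:

81.5584 g


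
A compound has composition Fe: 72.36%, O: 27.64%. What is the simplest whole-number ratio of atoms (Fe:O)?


Assume 100 g of compound, divide each mass% by atomic mass to get moles, then normalize by the smallest to get a raw atom ratio.
Moles per 100 g: Fe: 72.36/55.845 = 1.2957, O: 27.64/15.999 = 1.7276
Raw ratio (divide by min = 1.2957): Fe: 1.0, O: 1.333
Multiply by 3 to clear fractions: Fe: 3.0 ~= 3, O: 4.0 ~= 4
Reduce by GCD to get the simplest whole-number ratio:

3:4


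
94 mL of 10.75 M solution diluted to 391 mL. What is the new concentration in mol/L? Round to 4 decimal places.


Dilution: M1*V1 = M2*V2, solve for M2.
M2 = M1*V1 / V2
M2 = 10.75 * 94 / 391
M2 = 1010.5 / 391
M2 = 2.58439898 mol/L, rounded to 4 dp:

2.5844 mol/L


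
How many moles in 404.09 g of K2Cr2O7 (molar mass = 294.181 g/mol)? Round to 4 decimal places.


n = mass / M
n = 404.09 / 294.181
n = 1.37361012 mol, rounded to 4 dp:

1.3736 mol


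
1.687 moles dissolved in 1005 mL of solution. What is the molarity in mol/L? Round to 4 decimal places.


Convert volume to liters: V_L = V_mL / 1000.
V_L = 1005 / 1000 = 1.005 L
M = n / V_L = 1.687 / 1.005
M = 1.67860697 mol/L, rounded to 4 dp:

1.6786 mol/L


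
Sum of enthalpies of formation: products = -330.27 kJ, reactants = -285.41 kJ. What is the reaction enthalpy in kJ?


dH_rxn = sum(dH_f products) - sum(dH_f reactants)
dH_rxn = -330.27 - (-285.41)
dH_rxn = -44.86 kJ:

-44.86 kJ


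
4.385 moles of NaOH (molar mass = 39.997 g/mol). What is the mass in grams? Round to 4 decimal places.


mass = n * M
mass = 4.385 * 39.997
mass = 175.386845 g, rounded to 4 dp:

175.3868 g


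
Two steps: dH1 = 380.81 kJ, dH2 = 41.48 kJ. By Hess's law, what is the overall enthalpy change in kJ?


Hess's law: enthalpy is a state function, so add the step enthalpies.
dH_total = dH1 + dH2 = 380.81 + (41.48)
dH_total = 422.29 kJ:

422.29 kJ


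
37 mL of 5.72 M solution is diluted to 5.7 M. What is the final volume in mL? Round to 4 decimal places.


Dilution: M1*V1 = M2*V2, solve for V2.
V2 = M1*V1 / M2
V2 = 5.72 * 37 / 5.7
V2 = 211.64 / 5.7
V2 = 37.12982456 mL, rounded to 4 dp:

37.1298 mL


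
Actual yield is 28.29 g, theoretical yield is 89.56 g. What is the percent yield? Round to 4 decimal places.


% yield = 100 * actual / theoretical
% yield = 100 * 28.29 / 89.56
% yield = 31.58776239 %, rounded to 4 dp:

31.5878 %


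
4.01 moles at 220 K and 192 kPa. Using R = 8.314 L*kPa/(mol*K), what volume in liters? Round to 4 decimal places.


PV = nRT, solve for V = nRT / P.
nRT = 4.01 * 8.314 * 220 = 7334.6108
V = 7334.6108 / 192
V = 38.20109792 L, rounded to 4 dp:

38.2011 L


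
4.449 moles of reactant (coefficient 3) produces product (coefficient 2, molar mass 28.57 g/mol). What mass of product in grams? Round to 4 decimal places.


Use the coefficient ratio to convert reactant moles to product moles, then multiply by the product's molar mass.
moles_P = moles_R * (coeff_P / coeff_R) = 4.449 * (2/3) = 2.966
mass_P = moles_P * M_P = 2.966 * 28.57
mass_P = 84.73862 g, rounded to 4 dp:

84.7386 g


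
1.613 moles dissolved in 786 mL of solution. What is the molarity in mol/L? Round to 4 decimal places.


Convert volume to liters: V_L = V_mL / 1000.
V_L = 786 / 1000 = 0.786 L
M = n / V_L = 1.613 / 0.786
M = 2.05216285 mol/L, rounded to 4 dp:

2.0522 mol/L


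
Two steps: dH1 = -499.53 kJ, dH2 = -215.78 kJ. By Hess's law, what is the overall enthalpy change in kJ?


Hess's law: enthalpy is a state function, so add the step enthalpies.
dH_total = dH1 + dH2 = -499.53 + (-215.78)
dH_total = -715.31 kJ:

-715.31 kJ


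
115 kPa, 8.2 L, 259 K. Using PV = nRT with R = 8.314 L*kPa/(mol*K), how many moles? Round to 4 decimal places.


PV = nRT, solve for n = PV / (RT).
PV = 115 * 8.2 = 943.0
RT = 8.314 * 259 = 2153.326
n = 943.0 / 2153.326
n = 0.43792719 mol, rounded to 4 dp:

0.4379 mol


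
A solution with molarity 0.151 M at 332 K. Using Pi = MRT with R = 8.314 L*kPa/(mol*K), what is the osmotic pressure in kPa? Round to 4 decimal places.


Osmotic pressure (van't Hoff): Pi = M*R*T.
RT = 8.314 * 332 = 2760.248
Pi = 0.151 * 2760.248
Pi = 416.797448 kPa, rounded to 4 dp:

416.7974 kPa


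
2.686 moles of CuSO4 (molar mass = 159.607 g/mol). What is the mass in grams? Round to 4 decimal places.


mass = n * M
mass = 2.686 * 159.607
mass = 428.704402 g, rounded to 4 dp:

428.7044 g


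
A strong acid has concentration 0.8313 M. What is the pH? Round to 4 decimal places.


A strong acid dissociates completely, so [H+] equals the given concentration.
pH = -log10([H+]) = -log10(0.8313)
pH = 0.08024222, rounded to 4 dp:

0.0802


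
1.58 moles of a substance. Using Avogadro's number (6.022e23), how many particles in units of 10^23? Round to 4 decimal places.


N = n * NA, then divide by 1e23 for the requested units.
N / 1e23 = n * 6.022
N / 1e23 = 1.58 * 6.022
N / 1e23 = 9.51476, rounded to 4 dp:

9.5148


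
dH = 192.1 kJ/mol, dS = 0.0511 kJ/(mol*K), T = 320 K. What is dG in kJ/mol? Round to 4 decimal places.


Gibbs: dG = dH - T*dS (consistent units, dS already in kJ/(mol*K)).
T*dS = 320 * 0.0511 = 16.352
dG = 192.1 - (16.352)
dG = 175.748 kJ/mol, rounded to 4 dp:

175.7480 kJ/mol


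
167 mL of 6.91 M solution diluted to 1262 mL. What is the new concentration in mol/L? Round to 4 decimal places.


Dilution: M1*V1 = M2*V2, solve for M2.
M2 = M1*V1 / V2
M2 = 6.91 * 167 / 1262
M2 = 1153.97 / 1262
M2 = 0.91439778 mol/L, rounded to 4 dp:

0.9144 mol/L
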